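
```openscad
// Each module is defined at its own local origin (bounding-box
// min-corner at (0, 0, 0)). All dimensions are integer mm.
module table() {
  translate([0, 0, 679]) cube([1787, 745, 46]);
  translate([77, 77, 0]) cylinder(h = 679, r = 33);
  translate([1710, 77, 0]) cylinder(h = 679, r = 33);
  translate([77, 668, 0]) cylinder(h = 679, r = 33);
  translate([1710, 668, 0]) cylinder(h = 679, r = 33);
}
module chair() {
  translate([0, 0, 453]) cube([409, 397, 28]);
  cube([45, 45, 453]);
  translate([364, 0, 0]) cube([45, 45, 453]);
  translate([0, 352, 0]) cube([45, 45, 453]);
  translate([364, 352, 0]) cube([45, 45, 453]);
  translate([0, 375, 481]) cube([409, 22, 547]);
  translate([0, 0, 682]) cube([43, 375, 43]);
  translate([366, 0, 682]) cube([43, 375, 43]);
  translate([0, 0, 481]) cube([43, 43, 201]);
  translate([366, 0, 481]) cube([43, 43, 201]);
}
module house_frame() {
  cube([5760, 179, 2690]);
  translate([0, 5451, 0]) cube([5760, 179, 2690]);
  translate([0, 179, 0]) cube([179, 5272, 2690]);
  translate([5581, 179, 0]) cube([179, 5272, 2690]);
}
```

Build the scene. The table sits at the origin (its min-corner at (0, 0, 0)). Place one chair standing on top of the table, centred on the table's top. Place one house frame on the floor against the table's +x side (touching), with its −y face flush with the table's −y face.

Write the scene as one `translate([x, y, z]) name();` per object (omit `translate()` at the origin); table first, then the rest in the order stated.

table();
translate([689, 174, 725]) chair();
translate([1787, 0, 0]) house_frame();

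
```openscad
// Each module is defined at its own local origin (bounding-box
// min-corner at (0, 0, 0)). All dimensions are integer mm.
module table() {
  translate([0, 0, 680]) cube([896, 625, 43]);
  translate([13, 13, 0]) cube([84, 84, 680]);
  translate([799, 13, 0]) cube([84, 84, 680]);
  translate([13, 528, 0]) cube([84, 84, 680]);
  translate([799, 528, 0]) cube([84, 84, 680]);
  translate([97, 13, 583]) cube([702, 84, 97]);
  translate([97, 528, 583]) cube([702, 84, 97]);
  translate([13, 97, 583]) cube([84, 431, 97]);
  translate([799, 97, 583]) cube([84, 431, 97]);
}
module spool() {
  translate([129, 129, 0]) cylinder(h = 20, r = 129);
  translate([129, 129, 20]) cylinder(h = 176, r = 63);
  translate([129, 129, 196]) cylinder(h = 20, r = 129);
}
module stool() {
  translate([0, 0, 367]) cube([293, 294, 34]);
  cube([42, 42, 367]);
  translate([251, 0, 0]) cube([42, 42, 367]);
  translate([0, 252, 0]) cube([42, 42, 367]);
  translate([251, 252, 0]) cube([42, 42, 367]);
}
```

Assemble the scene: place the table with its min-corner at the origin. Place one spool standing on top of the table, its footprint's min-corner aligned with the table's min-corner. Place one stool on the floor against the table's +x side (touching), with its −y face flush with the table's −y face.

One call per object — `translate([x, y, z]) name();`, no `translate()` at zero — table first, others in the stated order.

table();
translate([0, 0, 723]) spool();
translate([896, 0, 0]) stool();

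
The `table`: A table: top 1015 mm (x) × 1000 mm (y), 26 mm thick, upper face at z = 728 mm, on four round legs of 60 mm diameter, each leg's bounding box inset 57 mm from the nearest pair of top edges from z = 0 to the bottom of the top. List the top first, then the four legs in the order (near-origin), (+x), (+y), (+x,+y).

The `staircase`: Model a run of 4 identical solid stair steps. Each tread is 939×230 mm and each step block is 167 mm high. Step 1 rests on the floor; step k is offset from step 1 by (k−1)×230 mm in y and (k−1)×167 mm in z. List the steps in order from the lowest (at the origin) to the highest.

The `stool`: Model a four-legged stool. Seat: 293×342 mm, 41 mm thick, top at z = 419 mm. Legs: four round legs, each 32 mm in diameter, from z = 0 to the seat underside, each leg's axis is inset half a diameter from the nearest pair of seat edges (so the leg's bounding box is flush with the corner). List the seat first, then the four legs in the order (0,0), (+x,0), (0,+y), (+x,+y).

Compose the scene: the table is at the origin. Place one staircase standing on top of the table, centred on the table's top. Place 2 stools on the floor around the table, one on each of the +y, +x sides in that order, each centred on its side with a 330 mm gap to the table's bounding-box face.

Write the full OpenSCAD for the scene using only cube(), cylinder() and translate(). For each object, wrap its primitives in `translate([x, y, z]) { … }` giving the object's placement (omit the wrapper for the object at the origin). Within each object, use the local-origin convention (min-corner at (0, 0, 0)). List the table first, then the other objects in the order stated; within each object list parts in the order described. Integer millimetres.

translate([0, 0, 702]) cube([1015, 1000, 26]);
translate([87, 87, 0]) cylinder(h = 702, r = 30);
translate([928, 87, 0]) cylinder(h = 702, r = 30);
translate([87, 913, 0]) cylinder(h = 702, r = 30);
translate([928, 913, 0]) cylinder(h = 702, r = 30);
translate([38, 40, 728]) {
  cube([939, 230, 167]);
  translate([0, 230, 167]) cube([939, 230, 167]);
  translate([0, 460, 334]) cube([939, 230, 167]);
  translate([0, 690, 501]) cube([939, 230, 167]);
}
translate([361, 1330, 0]) {
  translate([0, 0, 378]) cube([293, 342, 41]);
  translate([16, 16, 0]) cylinder(h = 378, r = 16);
  translate([277, 16, 0]) cylinder(h = 378, r = 16);
  translate([16, 326, 0]) cylinder(h = 378, r = 16);
  translate([277, 326, 0]) cylinder(h = 378, r = 16);
}
translate([1345, 329, 0]) {
  translate([0, 0, 378]) cube([293, 342, 41]);
  translate([16, 16, 0]) cylinder(h = 378, r = 16);
  translate([277, 16, 0]) cylinder(h = 378, r = 16);
  translate([16, 326, 0]) cylinder(h = 378, r = 16);
  translate([277, 326, 0]) cylinder(h = 378, r = 16);
}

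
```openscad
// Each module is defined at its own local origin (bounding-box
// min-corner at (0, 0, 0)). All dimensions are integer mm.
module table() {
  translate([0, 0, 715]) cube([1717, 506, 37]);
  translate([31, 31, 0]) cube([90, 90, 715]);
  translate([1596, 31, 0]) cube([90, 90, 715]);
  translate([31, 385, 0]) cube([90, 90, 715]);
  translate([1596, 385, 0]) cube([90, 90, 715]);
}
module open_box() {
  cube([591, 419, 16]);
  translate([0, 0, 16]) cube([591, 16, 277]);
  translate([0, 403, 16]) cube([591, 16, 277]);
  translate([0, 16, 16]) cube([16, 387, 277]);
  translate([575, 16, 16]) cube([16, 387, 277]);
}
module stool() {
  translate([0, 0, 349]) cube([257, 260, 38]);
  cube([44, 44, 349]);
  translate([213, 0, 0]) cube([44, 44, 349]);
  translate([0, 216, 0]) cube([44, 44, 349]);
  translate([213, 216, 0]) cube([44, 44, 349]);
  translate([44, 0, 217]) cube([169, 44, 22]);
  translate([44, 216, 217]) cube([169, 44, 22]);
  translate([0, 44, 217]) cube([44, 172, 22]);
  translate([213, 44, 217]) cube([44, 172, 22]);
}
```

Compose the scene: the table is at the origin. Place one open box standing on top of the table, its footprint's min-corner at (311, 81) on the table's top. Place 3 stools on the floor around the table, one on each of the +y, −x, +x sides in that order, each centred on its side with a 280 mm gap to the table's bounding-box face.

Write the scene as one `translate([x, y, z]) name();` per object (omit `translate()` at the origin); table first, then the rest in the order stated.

table();
translate([311, 81, 752]) open_box();
translate([730, 786, 0]) stool();
translate([-537, 123, 0]) stool();
translate([1997, 123, 0]) stool();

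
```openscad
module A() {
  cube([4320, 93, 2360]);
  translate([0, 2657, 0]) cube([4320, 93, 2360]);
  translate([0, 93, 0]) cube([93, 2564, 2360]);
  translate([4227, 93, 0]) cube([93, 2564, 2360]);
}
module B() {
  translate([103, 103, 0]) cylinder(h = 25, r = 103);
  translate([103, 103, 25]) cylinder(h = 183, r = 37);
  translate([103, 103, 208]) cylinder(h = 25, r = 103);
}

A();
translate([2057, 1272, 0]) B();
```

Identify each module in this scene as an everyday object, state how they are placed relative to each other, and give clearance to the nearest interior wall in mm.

Clearances: x = 1964, y = 1179; minimum 1179 mm.

A is a house frame. B is a spool. The spool sits inside the house frame, centred. The clearance to the nearest interior wall is 1179 mm.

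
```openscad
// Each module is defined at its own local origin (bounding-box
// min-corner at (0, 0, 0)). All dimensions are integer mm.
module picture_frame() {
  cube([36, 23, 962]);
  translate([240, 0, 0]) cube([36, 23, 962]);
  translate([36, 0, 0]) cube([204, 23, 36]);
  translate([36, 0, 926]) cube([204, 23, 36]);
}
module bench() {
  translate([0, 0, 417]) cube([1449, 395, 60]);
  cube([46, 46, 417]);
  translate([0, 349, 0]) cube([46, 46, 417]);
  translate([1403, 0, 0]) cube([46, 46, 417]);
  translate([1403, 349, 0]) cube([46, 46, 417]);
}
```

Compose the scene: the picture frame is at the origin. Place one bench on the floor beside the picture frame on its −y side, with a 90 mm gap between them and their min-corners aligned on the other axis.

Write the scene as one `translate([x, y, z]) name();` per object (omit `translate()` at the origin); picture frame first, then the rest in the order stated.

picture_frame();
translate([0, -485, 0]) bench();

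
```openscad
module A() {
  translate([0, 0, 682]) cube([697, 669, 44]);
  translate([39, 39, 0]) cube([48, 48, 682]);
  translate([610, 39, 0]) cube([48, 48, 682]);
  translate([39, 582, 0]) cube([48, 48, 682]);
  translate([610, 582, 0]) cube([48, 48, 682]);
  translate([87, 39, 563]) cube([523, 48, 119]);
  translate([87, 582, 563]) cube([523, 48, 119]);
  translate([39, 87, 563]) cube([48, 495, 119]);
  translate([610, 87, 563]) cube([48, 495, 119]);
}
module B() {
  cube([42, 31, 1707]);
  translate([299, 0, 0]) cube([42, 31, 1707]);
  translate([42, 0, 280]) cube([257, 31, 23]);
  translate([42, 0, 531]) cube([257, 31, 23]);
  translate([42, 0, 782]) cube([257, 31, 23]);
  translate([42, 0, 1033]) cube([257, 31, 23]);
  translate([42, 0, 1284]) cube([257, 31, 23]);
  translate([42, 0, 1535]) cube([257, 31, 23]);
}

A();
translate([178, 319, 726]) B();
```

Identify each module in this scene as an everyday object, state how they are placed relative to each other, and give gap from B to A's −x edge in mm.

A is a table. B is a ladder. The ladder is on top of the table, centred. The gap from the ladder to the table's −x edge is 178 mm.

The ladder's min-x is at 178; the table's min-x is 0; gap = 178 mm.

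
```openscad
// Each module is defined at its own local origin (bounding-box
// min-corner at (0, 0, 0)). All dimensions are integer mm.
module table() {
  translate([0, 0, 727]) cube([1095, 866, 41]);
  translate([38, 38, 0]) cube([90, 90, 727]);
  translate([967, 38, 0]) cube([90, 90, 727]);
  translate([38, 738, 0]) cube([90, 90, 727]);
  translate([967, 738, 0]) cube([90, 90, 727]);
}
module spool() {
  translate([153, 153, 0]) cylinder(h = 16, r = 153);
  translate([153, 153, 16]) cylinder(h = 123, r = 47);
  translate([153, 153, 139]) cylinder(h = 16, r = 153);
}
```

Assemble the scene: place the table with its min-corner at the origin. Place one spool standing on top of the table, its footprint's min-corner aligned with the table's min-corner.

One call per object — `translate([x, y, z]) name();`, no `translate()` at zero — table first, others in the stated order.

table();
translate([0, 0, 768]) spool();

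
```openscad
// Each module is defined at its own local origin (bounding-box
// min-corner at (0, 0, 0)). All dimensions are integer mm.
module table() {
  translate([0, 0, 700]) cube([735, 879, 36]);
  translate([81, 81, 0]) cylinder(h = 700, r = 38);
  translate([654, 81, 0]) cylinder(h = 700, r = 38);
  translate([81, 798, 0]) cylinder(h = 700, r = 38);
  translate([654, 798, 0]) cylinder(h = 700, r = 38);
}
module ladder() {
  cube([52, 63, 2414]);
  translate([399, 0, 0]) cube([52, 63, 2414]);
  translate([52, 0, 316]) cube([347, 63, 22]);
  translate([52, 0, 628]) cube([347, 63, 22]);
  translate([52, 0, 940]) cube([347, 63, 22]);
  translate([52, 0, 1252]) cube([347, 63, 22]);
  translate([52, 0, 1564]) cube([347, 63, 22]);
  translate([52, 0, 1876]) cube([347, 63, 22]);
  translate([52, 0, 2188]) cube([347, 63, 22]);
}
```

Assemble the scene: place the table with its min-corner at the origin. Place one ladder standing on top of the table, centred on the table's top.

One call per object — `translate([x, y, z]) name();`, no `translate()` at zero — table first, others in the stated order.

table();
translate([142, 408, 736]) ladder();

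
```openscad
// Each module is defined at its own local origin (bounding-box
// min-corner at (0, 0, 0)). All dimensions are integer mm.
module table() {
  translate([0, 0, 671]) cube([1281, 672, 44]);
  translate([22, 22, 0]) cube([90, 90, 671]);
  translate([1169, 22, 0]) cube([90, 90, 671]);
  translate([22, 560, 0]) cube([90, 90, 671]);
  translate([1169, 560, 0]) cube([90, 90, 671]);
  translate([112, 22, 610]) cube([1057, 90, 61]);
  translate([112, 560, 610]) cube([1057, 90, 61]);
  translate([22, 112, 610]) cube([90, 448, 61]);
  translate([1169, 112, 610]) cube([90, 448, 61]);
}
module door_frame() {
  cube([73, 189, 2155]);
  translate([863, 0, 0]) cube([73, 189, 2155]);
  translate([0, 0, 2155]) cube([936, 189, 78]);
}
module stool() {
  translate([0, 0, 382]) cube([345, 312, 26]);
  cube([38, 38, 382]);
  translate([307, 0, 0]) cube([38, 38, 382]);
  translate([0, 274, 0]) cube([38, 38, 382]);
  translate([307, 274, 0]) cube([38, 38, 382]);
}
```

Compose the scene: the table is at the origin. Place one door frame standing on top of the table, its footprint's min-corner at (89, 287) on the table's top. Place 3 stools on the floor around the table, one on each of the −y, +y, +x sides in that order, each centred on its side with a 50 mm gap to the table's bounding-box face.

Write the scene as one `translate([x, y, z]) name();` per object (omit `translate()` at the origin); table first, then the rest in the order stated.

table();
translate([89, 287, 715]) door_frame();
translate([468, -362, 0]) stool();
translate([468, 722, 0]) stool();
translate([1331, 180, 0]) stool();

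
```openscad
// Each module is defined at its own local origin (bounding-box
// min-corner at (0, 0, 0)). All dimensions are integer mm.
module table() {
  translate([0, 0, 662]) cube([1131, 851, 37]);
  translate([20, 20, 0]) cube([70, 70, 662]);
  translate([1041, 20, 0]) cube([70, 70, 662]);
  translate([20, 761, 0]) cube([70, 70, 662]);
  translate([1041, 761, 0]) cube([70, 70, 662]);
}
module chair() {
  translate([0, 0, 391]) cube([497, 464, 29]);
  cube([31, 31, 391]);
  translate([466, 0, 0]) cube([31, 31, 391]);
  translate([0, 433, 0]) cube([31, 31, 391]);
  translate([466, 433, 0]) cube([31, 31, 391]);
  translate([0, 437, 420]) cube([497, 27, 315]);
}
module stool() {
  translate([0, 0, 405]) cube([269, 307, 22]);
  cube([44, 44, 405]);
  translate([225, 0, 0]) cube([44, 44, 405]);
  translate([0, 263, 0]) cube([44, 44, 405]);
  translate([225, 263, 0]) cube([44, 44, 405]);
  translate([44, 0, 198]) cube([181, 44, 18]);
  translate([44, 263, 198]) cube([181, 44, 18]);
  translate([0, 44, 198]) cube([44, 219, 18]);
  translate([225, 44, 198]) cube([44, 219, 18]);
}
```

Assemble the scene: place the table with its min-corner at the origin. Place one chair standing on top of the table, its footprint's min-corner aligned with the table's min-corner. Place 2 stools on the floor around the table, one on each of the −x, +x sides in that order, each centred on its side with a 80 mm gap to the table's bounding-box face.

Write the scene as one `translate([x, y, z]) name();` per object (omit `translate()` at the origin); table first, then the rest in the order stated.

table();
translate([0, 0, 699]) chair();
translate([-349, 272, 0]) stool();
translate([1211, 272, 0]) stool();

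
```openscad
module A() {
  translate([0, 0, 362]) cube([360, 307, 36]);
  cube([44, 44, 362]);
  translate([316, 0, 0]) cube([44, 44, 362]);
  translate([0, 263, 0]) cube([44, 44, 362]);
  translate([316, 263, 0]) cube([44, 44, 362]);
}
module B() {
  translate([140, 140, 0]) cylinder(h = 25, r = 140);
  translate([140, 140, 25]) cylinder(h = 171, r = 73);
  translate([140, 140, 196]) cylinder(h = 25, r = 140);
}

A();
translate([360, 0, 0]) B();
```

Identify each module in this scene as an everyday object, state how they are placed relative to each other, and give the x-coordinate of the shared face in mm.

The stool's +x face and the spool's −x face are both at x = 360 mm.

A is a stool. B is a spool. The spool is against the stool's +x side, with their −y faces flush. The x-coordinate of the shared face is 360 mm.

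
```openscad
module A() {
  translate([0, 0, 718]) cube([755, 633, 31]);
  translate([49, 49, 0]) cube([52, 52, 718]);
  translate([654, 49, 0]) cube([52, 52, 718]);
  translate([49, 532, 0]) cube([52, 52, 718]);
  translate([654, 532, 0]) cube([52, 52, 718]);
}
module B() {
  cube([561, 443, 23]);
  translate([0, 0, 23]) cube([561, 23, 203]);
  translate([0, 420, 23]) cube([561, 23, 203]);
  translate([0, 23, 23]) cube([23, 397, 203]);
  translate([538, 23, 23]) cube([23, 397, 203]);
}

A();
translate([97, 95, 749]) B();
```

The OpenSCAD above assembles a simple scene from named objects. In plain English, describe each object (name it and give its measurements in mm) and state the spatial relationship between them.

A is a table: top 755 mm (x) × 633 mm (y), 31 mm thick, upper face at z = 749 mm, on four 52×52 mm square legs, each inset 49 mm from the nearest pair of top edges, running from z = 0 to the bottom of the top.

B is an open storage box with external size 561×443×226 mm and wall thickness 23 mm (the base is also 23 mm thick). The base covers the whole footprint; the four walls stand on the base, with the y-facing walls full-width and the x-facing walls fitting between their inner faces.

The open box is on top of the table, centred.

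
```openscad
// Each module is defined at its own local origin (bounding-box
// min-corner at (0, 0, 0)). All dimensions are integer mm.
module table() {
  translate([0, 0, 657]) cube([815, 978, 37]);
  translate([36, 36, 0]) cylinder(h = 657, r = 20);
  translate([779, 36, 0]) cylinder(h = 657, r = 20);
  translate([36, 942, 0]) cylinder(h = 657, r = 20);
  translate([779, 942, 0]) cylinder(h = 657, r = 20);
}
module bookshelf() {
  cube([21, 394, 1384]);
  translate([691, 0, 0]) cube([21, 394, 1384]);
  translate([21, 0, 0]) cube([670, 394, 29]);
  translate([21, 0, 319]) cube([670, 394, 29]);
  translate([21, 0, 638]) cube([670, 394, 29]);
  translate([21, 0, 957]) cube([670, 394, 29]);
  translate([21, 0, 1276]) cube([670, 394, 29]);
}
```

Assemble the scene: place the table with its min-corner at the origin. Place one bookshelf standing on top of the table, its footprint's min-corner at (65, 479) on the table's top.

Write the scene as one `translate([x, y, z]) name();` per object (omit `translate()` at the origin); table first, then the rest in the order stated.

table();
translate([65, 479, 694]) bookshelf();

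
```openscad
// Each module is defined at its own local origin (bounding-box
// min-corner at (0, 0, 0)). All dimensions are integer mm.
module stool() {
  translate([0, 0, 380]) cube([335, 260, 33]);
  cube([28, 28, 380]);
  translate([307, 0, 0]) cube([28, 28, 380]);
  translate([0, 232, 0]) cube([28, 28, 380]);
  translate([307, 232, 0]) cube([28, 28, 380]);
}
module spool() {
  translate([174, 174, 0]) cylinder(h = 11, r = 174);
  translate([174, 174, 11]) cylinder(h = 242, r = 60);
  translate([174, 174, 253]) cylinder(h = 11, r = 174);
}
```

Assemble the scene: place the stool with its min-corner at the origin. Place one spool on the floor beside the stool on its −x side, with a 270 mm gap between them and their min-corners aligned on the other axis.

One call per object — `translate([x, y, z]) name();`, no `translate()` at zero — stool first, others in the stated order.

stool();
translate([-618, 0, 0]) spool();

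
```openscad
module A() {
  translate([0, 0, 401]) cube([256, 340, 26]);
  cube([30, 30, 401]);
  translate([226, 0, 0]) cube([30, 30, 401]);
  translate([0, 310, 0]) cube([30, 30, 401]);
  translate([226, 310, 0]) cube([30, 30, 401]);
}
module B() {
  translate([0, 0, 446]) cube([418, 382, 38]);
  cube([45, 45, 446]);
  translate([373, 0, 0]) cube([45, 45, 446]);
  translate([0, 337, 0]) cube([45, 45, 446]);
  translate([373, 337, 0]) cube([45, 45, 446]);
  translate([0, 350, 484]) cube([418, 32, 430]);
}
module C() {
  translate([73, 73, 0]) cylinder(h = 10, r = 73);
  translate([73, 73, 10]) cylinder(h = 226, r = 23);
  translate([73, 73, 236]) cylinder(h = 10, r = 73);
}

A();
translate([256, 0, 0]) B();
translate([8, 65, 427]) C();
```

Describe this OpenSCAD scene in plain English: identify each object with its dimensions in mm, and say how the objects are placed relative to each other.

A is a simple wooden stool: a rectangular seat 256 mm (x) by 340 mm (y), 26 mm thick, top face at z = 427 mm, on four square legs, each 30×30 mm in cross-section. The legs rest on z = 0, each flush with a corner of the seat.

B is a chair: 418×382 mm seat, 38 mm thick, top at z = 484 mm, on four 45 mm square corner legs flush with the seat edges. A 32 mm thick backrest slab spans the full seat width, extending 430 mm above the seat top, its back face flush with the seat's +y edge.

C is a spool: two coaxial disc flanges of radius 73 mm and thickness 10 mm, joined by a core cylinder of radius 23 mm and height 226 mm. The lower flange rests on z = 0 and the three cylinders share a vertical axis.

The chair is against the stool's +x side, with their −y faces flush. The spool is on top of the stool.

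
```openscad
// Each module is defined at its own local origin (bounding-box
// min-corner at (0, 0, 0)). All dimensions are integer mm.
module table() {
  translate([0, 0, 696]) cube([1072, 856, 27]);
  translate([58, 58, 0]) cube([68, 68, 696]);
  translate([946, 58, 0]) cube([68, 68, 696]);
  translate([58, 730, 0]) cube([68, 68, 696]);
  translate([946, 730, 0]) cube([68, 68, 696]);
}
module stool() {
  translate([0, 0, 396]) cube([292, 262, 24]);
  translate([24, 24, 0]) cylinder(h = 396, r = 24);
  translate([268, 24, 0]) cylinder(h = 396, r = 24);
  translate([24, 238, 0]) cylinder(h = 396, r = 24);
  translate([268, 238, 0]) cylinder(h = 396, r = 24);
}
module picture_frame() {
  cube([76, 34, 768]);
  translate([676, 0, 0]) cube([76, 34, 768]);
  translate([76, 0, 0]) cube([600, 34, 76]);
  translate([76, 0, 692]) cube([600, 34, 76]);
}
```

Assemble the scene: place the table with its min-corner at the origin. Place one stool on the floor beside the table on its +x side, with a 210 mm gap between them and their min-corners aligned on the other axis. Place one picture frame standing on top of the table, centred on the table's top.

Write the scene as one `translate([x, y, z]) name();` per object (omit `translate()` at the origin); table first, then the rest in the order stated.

table();
translate([1282, 0, 0]) stool();
translate([160, 411, 723]) picture_frame();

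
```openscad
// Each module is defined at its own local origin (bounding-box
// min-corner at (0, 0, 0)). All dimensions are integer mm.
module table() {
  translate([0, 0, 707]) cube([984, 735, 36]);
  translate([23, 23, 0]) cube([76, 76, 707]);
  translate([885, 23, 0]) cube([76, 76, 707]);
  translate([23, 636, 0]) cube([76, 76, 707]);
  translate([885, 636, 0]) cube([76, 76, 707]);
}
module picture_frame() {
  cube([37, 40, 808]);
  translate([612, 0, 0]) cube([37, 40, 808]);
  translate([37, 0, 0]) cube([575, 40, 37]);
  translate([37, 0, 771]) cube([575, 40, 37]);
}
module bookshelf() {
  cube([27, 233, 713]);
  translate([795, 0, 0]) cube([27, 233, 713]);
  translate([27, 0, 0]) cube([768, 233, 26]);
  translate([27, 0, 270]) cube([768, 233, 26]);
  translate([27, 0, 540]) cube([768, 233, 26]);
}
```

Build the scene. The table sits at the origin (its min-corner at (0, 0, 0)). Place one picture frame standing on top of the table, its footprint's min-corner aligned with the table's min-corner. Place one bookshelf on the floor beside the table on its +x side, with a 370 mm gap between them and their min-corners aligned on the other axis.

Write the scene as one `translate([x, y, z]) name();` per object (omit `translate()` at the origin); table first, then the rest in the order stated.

table();
translate([0, 0, 743]) picture_frame();
translate([1354, 0, 0]) bookshelf();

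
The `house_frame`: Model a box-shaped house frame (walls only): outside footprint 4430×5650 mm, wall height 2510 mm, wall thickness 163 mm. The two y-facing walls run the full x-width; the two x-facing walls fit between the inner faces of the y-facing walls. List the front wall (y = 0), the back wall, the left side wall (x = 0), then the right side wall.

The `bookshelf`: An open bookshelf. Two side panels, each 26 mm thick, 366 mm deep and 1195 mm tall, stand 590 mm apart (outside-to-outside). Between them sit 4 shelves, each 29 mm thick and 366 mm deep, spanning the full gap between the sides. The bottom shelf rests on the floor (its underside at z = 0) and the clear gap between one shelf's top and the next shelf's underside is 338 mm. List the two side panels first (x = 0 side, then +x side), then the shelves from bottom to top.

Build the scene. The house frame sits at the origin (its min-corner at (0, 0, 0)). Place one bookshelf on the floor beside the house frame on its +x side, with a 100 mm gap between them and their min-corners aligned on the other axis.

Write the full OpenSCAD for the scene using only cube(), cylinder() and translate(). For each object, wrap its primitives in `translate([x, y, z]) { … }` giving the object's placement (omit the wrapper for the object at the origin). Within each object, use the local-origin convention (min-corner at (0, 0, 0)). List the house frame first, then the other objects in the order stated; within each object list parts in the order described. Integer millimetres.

cube([4430, 163, 2510]);
translate([0, 5487, 0]) cube([4430, 163, 2510]);
translate([0, 163, 0]) cube([163, 5324, 2510]);
translate([4267, 163, 0]) cube([163, 5324, 2510]);
translate([4530, 0, 0]) {
  cube([26, 366, 1195]);
  translate([564, 0, 0]) cube([26, 366, 1195]);
  translate([26, 0, 0]) cube([538, 366, 29]);
  translate([26, 0, 367]) cube([538, 366, 29]);
  translate([26, 0, 734]) cube([538, 366, 29]);
  translate([26, 0, 1101]) cube([538, 366, 29]);
}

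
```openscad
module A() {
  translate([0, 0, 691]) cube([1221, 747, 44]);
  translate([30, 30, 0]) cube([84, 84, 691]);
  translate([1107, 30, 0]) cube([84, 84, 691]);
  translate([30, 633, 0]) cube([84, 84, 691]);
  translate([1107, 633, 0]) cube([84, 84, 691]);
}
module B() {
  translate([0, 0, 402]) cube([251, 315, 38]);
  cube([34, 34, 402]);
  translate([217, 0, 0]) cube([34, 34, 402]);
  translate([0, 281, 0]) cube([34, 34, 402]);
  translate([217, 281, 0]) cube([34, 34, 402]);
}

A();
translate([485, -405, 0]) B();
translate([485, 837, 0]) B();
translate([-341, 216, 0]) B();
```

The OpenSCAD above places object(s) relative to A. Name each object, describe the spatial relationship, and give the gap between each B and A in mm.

A is a table. B is a stool. Three stools sit around the table at the −y, +y, −x sides. The gap between each stool and the table is 90 mm.

Each stool's nearest face is 90 mm from the table's bounding box.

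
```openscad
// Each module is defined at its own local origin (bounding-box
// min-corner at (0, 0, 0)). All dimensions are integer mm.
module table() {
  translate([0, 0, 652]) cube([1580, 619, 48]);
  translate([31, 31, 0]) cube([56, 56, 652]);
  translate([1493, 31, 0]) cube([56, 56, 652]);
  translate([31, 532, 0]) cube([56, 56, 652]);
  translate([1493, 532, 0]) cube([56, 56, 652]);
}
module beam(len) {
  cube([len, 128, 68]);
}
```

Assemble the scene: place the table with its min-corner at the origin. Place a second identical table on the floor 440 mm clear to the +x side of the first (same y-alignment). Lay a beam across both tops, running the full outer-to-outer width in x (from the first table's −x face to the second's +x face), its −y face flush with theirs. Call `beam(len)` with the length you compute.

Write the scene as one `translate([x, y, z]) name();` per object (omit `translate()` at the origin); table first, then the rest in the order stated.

table();
translate([2020, 0, 0]) table();
translate([0, 0, 700]) beam(3600);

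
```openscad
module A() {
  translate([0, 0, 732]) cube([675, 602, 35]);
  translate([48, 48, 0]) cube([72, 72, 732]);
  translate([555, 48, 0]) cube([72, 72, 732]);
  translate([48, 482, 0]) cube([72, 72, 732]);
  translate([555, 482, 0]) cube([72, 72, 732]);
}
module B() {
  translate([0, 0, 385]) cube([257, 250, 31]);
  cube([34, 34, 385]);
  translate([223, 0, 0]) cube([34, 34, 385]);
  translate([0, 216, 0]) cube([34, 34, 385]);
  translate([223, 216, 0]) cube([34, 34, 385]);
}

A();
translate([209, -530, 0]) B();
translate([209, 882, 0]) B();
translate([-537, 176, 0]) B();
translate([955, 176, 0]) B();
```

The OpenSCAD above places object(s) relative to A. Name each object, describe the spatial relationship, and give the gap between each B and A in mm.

Each stool's nearest face is 280 mm from the table's bounding box.

A is a table. B is a stool. Four stools sit around the table at the −y, +y, −x, +x sides. The gap between each stool and the table is 280 mm.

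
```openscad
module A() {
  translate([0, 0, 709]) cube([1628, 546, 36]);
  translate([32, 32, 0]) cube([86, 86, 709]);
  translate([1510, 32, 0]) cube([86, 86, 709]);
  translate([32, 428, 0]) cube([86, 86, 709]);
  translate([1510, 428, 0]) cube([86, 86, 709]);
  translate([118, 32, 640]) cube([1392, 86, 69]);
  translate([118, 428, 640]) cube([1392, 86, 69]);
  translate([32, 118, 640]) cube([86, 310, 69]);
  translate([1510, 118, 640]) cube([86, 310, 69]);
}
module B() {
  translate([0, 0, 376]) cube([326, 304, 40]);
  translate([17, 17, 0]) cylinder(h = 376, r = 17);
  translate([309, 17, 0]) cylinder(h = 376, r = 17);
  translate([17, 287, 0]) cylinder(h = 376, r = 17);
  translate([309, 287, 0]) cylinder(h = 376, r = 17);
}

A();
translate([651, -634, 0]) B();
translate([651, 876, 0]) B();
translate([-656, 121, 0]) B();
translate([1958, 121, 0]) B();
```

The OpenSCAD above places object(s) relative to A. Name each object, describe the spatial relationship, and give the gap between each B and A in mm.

Each stool's nearest face is 330 mm from the table's bounding box.

A is a table. B is a stool. Four stools sit around the table at the −y, +y, −x, +x sides. The gap between each stool and the table is 330 mm.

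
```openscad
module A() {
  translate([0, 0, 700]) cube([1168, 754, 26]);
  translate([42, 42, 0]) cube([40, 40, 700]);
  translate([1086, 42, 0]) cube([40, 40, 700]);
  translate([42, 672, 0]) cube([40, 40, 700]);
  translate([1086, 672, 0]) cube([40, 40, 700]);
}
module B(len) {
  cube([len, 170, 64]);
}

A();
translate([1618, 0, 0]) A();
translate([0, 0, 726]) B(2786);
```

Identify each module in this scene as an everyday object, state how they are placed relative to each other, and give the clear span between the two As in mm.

Second table starts at x = 1618; first ends at x = 1168; clear span = 1618 − 1168 = 450 mm.

A is a table. B is a beam. A beam spans the tops of two tables. The clear span between the two tables is 450 mm.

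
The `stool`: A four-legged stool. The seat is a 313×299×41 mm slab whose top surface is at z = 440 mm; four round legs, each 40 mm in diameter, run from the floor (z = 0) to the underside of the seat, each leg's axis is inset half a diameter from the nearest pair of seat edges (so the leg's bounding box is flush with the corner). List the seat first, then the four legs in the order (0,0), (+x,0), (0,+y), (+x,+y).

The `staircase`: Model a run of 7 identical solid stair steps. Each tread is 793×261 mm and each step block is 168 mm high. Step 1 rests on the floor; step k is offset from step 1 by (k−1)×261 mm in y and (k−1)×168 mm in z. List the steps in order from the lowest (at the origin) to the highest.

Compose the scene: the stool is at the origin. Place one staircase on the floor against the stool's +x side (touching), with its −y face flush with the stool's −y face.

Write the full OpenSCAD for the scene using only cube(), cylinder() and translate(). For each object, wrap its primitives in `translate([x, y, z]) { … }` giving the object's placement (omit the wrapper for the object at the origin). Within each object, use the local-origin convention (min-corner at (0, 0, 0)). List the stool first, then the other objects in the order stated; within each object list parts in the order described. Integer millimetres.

translate([0, 0, 399]) cube([313, 299, 41]);
translate([20, 20, 0]) cylinder(h = 399, r = 20);
translate([293, 20, 0]) cylinder(h = 399, r = 20);
translate([20, 279, 0]) cylinder(h = 399, r = 20);
translate([293, 279, 0]) cylinder(h = 399, r = 20);
translate([313, 0, 0]) {
  cube([793, 261, 168]);
  translate([0, 261, 168]) cube([793, 261, 168]);
  translate([0, 522, 336]) cube([793, 261, 168]);
  translate([0, 783, 504]) cube([793, 261, 168]);
  translate([0, 1044, 672]) cube([793, 261, 168]);
  translate([0, 1305, 840]) cube([793, 261, 168]);
  translate([0, 1566, 1008]) cube([793, 261, 168]);
}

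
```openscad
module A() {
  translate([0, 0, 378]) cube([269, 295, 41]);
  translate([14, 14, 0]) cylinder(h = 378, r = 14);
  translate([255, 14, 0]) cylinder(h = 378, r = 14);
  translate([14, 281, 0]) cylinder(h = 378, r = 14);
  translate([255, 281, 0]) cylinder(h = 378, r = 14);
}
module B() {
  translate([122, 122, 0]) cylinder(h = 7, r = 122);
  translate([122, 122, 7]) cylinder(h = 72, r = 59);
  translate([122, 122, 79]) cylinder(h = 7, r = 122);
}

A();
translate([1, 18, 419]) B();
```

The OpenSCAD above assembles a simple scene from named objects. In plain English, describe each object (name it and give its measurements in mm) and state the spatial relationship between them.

A is a four-legged stool. The seat is a 269×295×41 mm slab whose top surface is at z = 419 mm; four round legs, each 28 mm in diameter, run from the floor (z = 0) to the underside of the seat, each leg's axis is inset half a diameter from the nearest pair of seat edges (so the leg's bounding box is flush with the corner).

B is a spool: two coaxial disc flanges of radius 122 mm and thickness 7 mm, joined by a core cylinder of radius 59 mm and height 72 mm. The lower flange rests on z = 0 and the three cylinders share a vertical axis.

The spool is on top of the stool.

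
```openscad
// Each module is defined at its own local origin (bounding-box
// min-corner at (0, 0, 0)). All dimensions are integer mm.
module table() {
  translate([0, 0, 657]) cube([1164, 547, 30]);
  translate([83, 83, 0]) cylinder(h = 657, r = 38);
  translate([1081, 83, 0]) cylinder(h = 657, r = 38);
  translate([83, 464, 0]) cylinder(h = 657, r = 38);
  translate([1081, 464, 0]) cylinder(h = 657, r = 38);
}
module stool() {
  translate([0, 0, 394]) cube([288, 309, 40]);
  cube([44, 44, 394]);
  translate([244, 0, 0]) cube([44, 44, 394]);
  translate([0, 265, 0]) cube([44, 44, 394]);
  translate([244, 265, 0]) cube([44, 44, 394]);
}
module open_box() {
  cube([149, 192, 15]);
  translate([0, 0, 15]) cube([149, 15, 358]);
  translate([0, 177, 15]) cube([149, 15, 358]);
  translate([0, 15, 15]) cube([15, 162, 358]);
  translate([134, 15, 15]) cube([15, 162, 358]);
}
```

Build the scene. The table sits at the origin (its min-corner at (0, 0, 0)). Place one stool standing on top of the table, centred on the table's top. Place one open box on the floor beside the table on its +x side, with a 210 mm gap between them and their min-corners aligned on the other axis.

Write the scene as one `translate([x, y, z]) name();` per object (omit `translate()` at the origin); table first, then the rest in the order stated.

table();
translate([438, 119, 687]) stool();
translate([1374, 0, 0]) open_box();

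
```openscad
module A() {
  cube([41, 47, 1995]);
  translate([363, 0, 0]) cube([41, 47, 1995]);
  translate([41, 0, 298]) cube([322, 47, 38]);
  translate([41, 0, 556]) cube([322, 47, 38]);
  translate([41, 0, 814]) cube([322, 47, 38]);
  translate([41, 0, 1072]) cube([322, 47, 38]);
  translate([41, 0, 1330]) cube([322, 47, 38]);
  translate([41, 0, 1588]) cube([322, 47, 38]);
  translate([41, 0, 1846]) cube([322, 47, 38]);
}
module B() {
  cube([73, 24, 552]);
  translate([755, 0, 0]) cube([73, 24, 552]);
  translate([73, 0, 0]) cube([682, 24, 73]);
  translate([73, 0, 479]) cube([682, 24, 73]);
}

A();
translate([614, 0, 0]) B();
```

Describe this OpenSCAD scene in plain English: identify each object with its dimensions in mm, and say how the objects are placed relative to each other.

A is a wooden ladder with two side rails of 41×47 mm section and 1995 mm height, set 404 mm apart overall. Between them run 7 rectangular rungs (47 mm deep, 38 mm thick), front faces flush with the rails' −y face. The bottom of the first rung is 298 mm above the floor and each subsequent rung is 258 mm higher than the one below.

B is a picture frame with a 682×406 mm rectangular opening (x by z) and a uniform 73 mm border on every side. Frame depth is 24 mm along y. It is built from two vertical stiles running the full outside height and two horizontal rails spanning the gap between the stiles.

The picture frame is on the floor beside the ladder on its +x side.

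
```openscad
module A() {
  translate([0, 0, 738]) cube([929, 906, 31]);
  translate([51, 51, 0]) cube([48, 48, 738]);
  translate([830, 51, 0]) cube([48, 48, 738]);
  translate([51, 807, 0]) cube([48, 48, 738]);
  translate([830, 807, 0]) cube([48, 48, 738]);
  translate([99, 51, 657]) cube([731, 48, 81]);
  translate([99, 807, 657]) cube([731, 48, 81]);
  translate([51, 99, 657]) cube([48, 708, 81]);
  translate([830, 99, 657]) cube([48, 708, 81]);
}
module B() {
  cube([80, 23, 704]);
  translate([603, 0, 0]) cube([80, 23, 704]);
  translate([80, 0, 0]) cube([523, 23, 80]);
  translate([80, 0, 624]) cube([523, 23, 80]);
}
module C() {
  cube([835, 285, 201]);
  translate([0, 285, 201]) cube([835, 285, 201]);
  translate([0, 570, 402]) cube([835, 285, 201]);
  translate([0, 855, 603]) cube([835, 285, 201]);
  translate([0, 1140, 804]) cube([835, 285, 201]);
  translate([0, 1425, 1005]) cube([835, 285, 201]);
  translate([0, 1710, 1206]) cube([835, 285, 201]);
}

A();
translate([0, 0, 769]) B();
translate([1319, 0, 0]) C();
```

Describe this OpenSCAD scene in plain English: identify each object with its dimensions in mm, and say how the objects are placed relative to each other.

A is a table: top 929 mm (x) × 906 mm (y), 31 mm thick, upper face at z = 769 mm, on four 48×48 mm square legs, each inset 51 mm from the nearest pair of top edges, running from z = 0 to the bottom of the top. Four apron rails, 48 mm thick and 81 mm tall, run between adjacent legs with their top edges flush with the underside of the top and their outer faces flush with the legs' outer faces.

B is a picture frame with a 523×544 mm rectangular opening (x by z) and a uniform 80 mm border on every side. Frame depth is 23 mm along y. It is built from two vertical stiles running the full outside height and two horizontal rails spanning the gap between the stiles.

C is a run of 7 identical solid stair steps. Each tread is 835×285 mm and each step block is 201 mm high. Step 1 rests on the floor; step k is offset from step 1 by (k−1)×285 mm in y and (k−1)×201 mm in z.

The picture frame is on top of the table. The staircase is on the floor beside the table on its +x side.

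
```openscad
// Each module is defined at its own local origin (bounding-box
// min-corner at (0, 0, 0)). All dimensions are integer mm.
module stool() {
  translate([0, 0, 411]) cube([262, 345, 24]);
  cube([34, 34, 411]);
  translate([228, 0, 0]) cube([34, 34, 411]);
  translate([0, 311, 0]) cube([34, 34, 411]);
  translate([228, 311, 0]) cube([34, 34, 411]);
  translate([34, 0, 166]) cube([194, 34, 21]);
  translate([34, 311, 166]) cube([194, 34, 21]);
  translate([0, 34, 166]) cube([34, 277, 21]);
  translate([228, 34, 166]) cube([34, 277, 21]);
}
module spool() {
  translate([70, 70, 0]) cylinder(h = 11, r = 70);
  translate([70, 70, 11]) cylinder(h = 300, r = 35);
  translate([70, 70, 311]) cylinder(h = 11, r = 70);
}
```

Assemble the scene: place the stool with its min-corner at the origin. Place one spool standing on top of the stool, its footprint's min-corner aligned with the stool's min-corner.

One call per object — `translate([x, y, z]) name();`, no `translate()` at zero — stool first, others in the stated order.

stool();
translate([0, 0, 435]) spool();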